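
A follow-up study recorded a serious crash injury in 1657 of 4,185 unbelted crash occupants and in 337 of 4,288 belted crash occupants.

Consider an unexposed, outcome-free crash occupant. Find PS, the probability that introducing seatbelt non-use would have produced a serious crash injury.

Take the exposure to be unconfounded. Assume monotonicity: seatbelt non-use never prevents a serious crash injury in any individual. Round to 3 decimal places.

p₁ = P(outcome | exposed) = 1657/4185 = 0.39594
p₀ = P(outcome | unexposed) = 337/4288 = 0.078591
Under exogeneity and monotonicity, PS = (p₁ − p₀) / (1 − p₀).
PS = (0.39594 − 0.078591) / (1 − 0.078591) = 0.31735 / 0.92141 ≈ 0.3444

PS ≈ 0.344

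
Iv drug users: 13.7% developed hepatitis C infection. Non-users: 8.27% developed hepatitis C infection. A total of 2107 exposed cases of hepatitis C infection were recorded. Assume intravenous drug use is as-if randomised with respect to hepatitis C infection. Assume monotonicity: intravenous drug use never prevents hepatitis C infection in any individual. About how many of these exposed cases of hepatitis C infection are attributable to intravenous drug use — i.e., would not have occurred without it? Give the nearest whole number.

p₁ = 0.137, p₀ = 0.0827.
PN = (p₁ − p₀)/p₁ = (0.137 − 0.0827) / 0.137 ≈ 0.39635.
Attributable cases ≈ PN × (exposed cases) = 0.39635 × 2107 ≈ 835.11.

about 835 cases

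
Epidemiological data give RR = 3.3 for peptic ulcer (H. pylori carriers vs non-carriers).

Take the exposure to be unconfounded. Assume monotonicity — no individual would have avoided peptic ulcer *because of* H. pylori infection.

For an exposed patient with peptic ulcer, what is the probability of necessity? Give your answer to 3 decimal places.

PN ≈ 0.697

Under exogeneity and monotonicity, PN = (RR − 1) / RR = 1 − 1/RR.
PN = (3.3 − 1) / 3.3 = 2.3 / 3.3 ≈ 0.6970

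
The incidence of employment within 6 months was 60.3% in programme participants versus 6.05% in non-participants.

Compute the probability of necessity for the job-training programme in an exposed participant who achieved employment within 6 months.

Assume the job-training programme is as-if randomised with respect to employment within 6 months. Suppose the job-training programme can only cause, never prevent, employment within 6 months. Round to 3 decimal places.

p₁ = 0.603, p₀ = 0.0605.
Under exogeneity and monotonicity, PN = (p₁ − p₀) / p₁.
PN = (0.603 − 0.0605) / 0.603 = 0.5425 / 0.603 ≈ 0.8997

PN ≈ 0.900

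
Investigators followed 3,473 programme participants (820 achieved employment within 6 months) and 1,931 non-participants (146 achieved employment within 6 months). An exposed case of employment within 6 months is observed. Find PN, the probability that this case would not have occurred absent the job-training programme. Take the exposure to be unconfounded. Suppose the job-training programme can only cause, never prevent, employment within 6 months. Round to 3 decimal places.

p₁ = P(outcome | exposed) = 820/3473 = 0.23611
p₀ = P(outcome | unexposed) = 146/1931 = 0.075608
Under exogeneity and monotonicity, PN = (p₁ − p₀) / p₁.
PN = (0.23611 − 0.075608) / 0.23611 = 0.1605 / 0.23611 ≈ 0.6798

PN ≈ 0.680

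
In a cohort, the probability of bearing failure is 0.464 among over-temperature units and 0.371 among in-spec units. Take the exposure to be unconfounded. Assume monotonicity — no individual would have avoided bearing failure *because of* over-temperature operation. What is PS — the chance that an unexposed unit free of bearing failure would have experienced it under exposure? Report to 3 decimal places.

PS ≈ 0.148

Let p₁ = 0.464, p₀ = 0.371.
Under exogeneity and monotonicity, PS = (p₁ − p₀) / (1 − p₀).
PS = (0.464 − 0.371) / (1 − 0.371) = 0.093 / 0.629 ≈ 0.1479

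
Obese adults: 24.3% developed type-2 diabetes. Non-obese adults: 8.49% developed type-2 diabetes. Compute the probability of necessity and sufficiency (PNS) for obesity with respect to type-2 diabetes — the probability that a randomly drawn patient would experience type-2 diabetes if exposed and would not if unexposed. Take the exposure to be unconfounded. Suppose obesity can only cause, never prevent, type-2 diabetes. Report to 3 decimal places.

p₁ = 0.243, p₀ = 0.0849.
Under exogeneity and monotonicity, PNS = p₁ − p₀.
PNS = 0.243 − 0.0849 = 0.1581

PNS ≈ 0.158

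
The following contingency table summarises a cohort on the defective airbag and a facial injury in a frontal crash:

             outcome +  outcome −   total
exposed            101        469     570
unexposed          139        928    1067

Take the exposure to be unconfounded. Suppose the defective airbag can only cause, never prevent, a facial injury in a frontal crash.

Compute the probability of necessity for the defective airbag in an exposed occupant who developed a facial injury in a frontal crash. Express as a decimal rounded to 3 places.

PN ≈ 0.265

p₁ = P(outcome | exposed) = 101/570 = 0.17719
p₀ = P(outcome | unexposed) = 139/1067 = 0.13027
Under exogeneity and monotonicity, PN = (p₁ − p₀) / p₁.
PN = (0.17719 − 0.13027) / 0.17719 = 0.046921 / 0.17719 ≈ 0.2648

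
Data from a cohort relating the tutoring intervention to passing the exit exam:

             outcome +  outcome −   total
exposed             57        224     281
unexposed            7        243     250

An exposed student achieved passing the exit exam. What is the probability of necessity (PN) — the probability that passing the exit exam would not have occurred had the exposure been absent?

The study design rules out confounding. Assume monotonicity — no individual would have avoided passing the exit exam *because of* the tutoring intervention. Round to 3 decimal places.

p₁ = P(outcome | exposed) = 57/281 = 0.20285
p₀ = P(outcome | unexposed) = 7/250 = 0.028
Under exogeneity and monotonicity, PN = (p₁ − p₀)/p₁.
PN = (0.20285 − 0.028) / 0.20285 ≈ 0.8620

PN ≈ 0.862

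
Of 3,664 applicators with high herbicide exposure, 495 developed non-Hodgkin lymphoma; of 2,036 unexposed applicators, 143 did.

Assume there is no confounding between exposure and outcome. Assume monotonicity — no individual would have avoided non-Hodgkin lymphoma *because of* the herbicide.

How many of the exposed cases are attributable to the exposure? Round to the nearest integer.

about 238 cases

p₁ = P(outcome | exposed) = 495/3664 = 0.1351
p₀ = P(outcome | unexposed) = 143/2036 = 0.070236
PN = (p₁ − p₀)/p₁ = (0.1351 − 0.070236) / 0.1351 ≈ 0.48011.
Attributable cases ≈ PN × (exposed cases) = 0.48011 × 495 ≈ 237.66.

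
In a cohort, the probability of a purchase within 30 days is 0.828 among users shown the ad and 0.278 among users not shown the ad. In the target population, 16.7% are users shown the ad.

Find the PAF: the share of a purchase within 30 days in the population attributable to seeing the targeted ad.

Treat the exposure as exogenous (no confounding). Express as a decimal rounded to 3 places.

Let p₁ = 0.828, p₀ = 0.278.
Overall risk P(Y=1) = π·p₁ + (1−π)·p₀ = 0.167×0.828 + 0.833×0.278 = 0.36985.
Under exogeneity, PAF = [P(Y=1) − p₀] / P(Y=1).
PAF = (0.36985 − 0.278) / 0.36985 ≈ 0.2483

PAF ≈ 0.248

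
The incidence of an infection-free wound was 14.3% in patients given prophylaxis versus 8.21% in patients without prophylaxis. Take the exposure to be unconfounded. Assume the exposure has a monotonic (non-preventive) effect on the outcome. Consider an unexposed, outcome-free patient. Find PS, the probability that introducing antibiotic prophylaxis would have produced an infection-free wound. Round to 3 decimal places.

PS ≈ 0.066

p₁ = 0.143, p₀ = 0.0821.
Under exogeneity and monotonicity, PS = (p₁ − p₀) / (1 − p₀).
PS = (0.143 − 0.0821) / (1 − 0.0821) = 0.0609 / 0.9179 ≈ 0.0663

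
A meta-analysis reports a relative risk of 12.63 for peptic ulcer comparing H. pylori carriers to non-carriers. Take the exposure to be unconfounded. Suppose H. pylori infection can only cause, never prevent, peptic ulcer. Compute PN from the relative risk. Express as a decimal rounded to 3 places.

Under exogeneity and monotonicity, PN = (RR − 1) / RR = 1 − 1/RR.
PN = (12.63 − 1) / 12.63 = 11.63 / 12.63 ≈ 0.9208

PN ≈ 0.921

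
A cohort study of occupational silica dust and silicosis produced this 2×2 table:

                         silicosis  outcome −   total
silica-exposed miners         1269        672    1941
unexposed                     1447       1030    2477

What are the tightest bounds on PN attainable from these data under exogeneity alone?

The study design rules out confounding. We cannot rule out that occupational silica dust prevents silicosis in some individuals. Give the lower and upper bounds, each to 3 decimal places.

0.106 ≤ PN ≤ 0.636

p₁ = P(outcome | exposed) = 1269/1941 = 0.65379
p₀ = P(outcome | unexposed) = 1447/2477 = 0.58417
Under exogeneity alone the bounds on PN are max{0,(p₁−p₀)/p₁} ≤ PN ≤ min{1,(1−p₀)/p₁}.
  lower = (p₁ − p₀)/p₁ = 0.069612 / 0.65379 ≈ 0.1065
  upper = min{1, (1 − p₀)/p₁} = 0.41583 / 0.65379 ≈ 0.6360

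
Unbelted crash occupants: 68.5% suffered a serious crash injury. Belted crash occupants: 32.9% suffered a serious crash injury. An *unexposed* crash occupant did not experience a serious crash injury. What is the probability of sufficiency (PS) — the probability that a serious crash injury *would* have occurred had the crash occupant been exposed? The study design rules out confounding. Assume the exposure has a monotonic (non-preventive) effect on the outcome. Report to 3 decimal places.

PS ≈ 0.531

p₁ = 0.685, p₀ = 0.329.
Under exogeneity and monotonicity, PS = (p₁ − p₀) / (1 − p₀).
PS = (0.685 − 0.329) / (1 − 0.329) = 0.356 / 0.671 ≈ 0.5306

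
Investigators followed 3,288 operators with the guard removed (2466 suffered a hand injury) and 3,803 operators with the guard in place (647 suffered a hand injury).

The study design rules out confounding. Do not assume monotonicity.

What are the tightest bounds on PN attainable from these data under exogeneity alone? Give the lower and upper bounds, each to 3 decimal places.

p₁ = P(outcome | exposed) = 2466/3288 = 0.75
p₀ = P(outcome | unexposed) = 647/3803 = 0.17013
Under exogeneity alone the bounds on PN are max{0,(p₁−p₀)/p₁} ≤ PN ≤ min{1,(1−p₀)/p₁}.
  lower = (p₁ − p₀)/p₁ = 0.57987 / 0.75 ≈ 0.7732
  upper = min{1, (1 − p₀)/p₁} = 0.82987 / 0.75 ≈ 1.1065 → capped at 1

0.773 ≤ PN ≤ 1.000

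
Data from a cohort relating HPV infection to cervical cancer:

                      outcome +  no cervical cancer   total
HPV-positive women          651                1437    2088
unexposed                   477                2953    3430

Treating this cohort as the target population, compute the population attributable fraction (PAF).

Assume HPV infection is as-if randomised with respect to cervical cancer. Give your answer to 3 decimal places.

p₁ = P(outcome | exposed) = 651/2088 = 0.31178
p₀ = P(outcome | unexposed) = 477/3430 = 0.13907
Exposure prevalence π = 2088/5518 = 0.3784; overall risk P(Y=1) = 0.20442.
Under exogeneity, PAF = [P(Y=1) − p₀]/P(Y=1).
PAF = (0.20442 − 0.13907) / 0.20442 ≈ 0.3197

PAF ≈ 0.320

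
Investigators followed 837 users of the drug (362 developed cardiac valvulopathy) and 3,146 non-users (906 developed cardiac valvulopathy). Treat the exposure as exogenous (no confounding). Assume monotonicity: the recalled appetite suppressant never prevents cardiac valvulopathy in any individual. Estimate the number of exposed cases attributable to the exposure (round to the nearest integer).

p₁ = P(outcome | exposed) = 362/837 = 0.4325
p₀ = P(outcome | unexposed) = 906/3146 = 0.28798
PN = (p₁ − p₀)/p₁ = (0.4325 − 0.28798) / 0.4325 ≈ 0.33413.
Attributable cases ≈ PN × (exposed cases) = 0.33413 × 362 ≈ 120.96.

about 121 cases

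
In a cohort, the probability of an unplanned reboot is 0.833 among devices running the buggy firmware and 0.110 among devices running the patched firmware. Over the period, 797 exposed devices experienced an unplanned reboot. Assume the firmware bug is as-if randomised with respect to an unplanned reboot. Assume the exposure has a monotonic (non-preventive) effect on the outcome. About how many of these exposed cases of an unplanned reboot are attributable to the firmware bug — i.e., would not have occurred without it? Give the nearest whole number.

Let p₁ = 0.833, p₀ = 0.11.
PN = (p₁ − p₀)/p₁ = (0.833 − 0.11) / 0.833 ≈ 0.86795.
Attributable cases ≈ PN × (exposed cases) = 0.86795 × 797 ≈ 691.75.

about 692 cases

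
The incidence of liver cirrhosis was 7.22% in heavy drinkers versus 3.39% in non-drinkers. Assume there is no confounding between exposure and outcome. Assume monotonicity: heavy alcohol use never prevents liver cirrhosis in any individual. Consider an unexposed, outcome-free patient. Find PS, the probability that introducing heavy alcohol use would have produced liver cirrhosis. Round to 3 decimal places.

PS ≈ 0.040

p₁ = 0.0722, p₀ = 0.0339.
Under exogeneity and monotonicity, PS = (p₁ − p₀) / (1 − p₀).
PS = (0.0722 − 0.0339) / (1 − 0.0339) = 0.0383 / 0.9661 ≈ 0.0396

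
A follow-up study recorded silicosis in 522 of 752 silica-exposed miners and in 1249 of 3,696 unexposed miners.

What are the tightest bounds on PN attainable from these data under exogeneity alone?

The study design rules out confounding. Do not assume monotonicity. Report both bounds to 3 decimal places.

p₁ = P(outcome | exposed) = 522/752 = 0.69415
p₀ = P(outcome | unexposed) = 1249/3696 = 0.33793
Under exogeneity alone the bounds on PN are max{0,(p₁−p₀)/p₁} ≤ PN ≤ min{1,(1−p₀)/p₁}.
  lower = (p₁ − p₀)/p₁ = 0.35622 / 0.69415 ≈ 0.5132
  upper = min{1, (1 − p₀)/p₁} = 0.66207 / 0.69415 ≈ 0.9538

0.513 ≤ PN ≤ 0.954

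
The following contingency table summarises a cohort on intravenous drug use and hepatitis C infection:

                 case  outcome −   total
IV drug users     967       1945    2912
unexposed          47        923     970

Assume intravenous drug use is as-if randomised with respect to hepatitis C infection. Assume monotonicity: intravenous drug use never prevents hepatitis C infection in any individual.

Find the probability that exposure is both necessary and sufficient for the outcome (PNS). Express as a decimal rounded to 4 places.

p₁ = P(outcome | exposed) = 967/2912 = 0.33207
p₀ = P(outcome | unexposed) = 47/970 = 0.048454
Under exogeneity and monotonicity, PNS = p₁ − p₀.
PNS = 0.33207 − 0.048454 = 0.28362

PNS ≈ 0.2836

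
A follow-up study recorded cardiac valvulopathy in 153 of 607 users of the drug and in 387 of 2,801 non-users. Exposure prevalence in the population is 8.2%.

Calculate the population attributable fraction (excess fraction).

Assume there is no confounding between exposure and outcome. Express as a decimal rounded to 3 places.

PAF ≈ 0.063

p₁ = P(outcome | exposed) = 153/607 = 0.25206
p₀ = P(outcome | unexposed) = 387/2801 = 0.13816
Overall risk P(Y=1) = π·p₁ + (1−π)·p₀ = 0.082×0.25206 + 0.918×0.13816 = 0.1475.
Under exogeneity, PAF = [P(Y=1) − p₀] / P(Y=1).
PAF = (0.1475 − 0.13816) / 0.1475 ≈ 0.0633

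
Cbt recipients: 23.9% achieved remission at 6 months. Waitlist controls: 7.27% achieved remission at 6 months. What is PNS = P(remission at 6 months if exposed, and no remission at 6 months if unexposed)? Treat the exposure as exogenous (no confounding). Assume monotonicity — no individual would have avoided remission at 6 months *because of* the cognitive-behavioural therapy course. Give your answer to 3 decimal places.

PNS ≈ 0.166

p₁ = 0.239, p₀ = 0.0727.
Under exogeneity and monotonicity, PNS = p₁ − p₀.
PNS = 0.239 − 0.0727 = 0.1663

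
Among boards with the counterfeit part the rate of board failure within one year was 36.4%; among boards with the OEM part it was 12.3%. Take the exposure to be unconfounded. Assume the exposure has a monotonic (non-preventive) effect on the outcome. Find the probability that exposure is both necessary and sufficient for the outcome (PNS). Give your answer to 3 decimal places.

p₁ = 0.364, p₀ = 0.123.
Under exogeneity and monotonicity, PNS = p₁ − p₀.
PNS = 0.364 − 0.123 = 0.241

PNS ≈ 0.241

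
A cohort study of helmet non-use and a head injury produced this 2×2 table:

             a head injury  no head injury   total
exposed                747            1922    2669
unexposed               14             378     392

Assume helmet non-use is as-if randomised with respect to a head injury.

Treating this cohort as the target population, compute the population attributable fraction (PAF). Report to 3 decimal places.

PAF ≈ 0.856

p₁ = P(outcome | exposed) = 747/2669 = 0.27988
p₀ = P(outcome | unexposed) = 14/392 = 0.035714
Exposure prevalence π = 2669/3061 = 0.87194; overall risk P(Y=1) = 0.24861.
Under exogeneity, PAF = [P(Y=1) − p₀]/P(Y=1).
PAF = (0.24861 − 0.035714) / 0.24861 ≈ 0.8563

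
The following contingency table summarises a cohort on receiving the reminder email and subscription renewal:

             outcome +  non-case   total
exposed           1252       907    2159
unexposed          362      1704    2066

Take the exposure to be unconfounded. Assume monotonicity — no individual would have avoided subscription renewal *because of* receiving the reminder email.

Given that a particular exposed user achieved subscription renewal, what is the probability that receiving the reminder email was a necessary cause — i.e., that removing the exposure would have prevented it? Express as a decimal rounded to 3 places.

p₁ = P(outcome | exposed) = 1252/2159 = 0.5799
p₀ = P(outcome | unexposed) = 362/2066 = 0.17522
Under exogeneity and monotonicity, PN = (p₁ − p₀)/p₁.
PN = (0.5799 − 0.17522) / 0.5799 ≈ 0.6978

PN ≈ 0.698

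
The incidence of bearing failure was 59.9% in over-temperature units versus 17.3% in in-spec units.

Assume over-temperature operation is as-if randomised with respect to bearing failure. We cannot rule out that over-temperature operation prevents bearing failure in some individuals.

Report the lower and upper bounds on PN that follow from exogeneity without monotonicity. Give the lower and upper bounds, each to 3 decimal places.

0.711 ≤ PN ≤ 1.000

p₁ = 0.599, p₀ = 0.173.
Under exogeneity alone the bounds on PN are max{0,(p₁−p₀)/p₁} ≤ PN ≤ min{1,(1−p₀)/p₁}.
  lower = (p₁ − p₀)/p₁ = 0.426 / 0.599 ≈ 0.7112
  upper = min{1, (1 − p₀)/p₁} = 0.827 / 0.599 ≈ 1.3806 → capped at 1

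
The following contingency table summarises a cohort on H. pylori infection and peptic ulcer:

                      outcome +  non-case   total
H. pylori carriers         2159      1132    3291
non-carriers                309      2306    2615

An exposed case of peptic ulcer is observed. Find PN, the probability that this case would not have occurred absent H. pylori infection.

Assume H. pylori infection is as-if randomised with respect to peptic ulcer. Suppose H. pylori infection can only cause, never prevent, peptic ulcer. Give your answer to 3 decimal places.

p₁ = P(outcome | exposed) = 2159/3291 = 0.65603
p₀ = P(outcome | unexposed) = 309/2615 = 0.11816
Under exogeneity and monotonicity, PN = (p₁ − p₀) / p₁.
PN = (0.65603 − 0.11816) / 0.65603 = 0.53787 / 0.65603 ≈ 0.8199

PN ≈ 0.820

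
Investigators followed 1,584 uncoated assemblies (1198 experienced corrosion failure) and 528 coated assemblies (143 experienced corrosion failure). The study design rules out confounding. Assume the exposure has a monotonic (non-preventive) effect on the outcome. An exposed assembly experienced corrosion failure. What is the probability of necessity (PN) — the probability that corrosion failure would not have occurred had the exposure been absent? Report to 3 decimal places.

PN ≈ 0.642

p₁ = P(outcome | exposed) = 1198/1584 = 0.75631
p₀ = P(outcome | unexposed) = 143/528 = 0.27083
Under exogeneity and monotonicity, PN = (p₁ − p₀) / p₁.
PN = (0.75631 − 0.27083) / 0.75631 = 0.48548 / 0.75631 ≈ 0.6419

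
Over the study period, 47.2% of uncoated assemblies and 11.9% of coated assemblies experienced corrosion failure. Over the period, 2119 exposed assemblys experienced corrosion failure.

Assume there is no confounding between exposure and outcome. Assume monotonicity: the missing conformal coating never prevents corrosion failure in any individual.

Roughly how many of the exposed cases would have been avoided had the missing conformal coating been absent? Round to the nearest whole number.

about 1585 cases

p₁ = 0.472, p₀ = 0.119.
PN = (p₁ − p₀)/p₁ = (0.472 − 0.119) / 0.472 ≈ 0.74788.
Attributable cases ≈ PN × (exposed cases) = 0.74788 × 2119 ≈ 1584.76.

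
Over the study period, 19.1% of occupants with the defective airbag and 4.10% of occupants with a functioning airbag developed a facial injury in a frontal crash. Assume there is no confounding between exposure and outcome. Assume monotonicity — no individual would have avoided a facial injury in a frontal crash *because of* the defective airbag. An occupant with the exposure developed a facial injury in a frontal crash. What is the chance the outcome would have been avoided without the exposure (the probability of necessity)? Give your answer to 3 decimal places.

p₁ = 0.191, p₀ = 0.041.
Under exogeneity and monotonicity, PN = (p₁ − p₀) / p₁.
PN = (0.191 − 0.041) / 0.191 = 0.15 / 0.191 ≈ 0.7853

PN ≈ 0.785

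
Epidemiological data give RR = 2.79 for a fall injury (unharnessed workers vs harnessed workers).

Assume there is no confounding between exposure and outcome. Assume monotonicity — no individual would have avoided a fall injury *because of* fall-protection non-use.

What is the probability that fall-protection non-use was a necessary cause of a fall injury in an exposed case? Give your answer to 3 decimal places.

PN ≈ 0.642

Under exogeneity and monotonicity, PN = (RR − 1) / RR = 1 − 1/RR.
PN = (2.79 − 1) / 2.79 = 1.79 / 2.79 ≈ 0.6416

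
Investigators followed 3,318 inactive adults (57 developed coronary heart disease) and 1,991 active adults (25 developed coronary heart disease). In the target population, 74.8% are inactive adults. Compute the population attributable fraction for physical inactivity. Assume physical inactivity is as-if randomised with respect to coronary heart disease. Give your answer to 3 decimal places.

p₁ = P(outcome | exposed) = 57/3318 = 0.017179
p₀ = P(outcome | unexposed) = 25/1991 = 0.012557
Overall risk P(Y=1) = π·p₁ + (1−π)·p₀ = 0.748×0.017179 + 0.252×0.012557 = 0.016014.
Under exogeneity, PAF = [P(Y=1) − p₀] / P(Y=1).
PAF = (0.016014 − 0.012557) / 0.016014 ≈ 0.2159

PAF ≈ 0.216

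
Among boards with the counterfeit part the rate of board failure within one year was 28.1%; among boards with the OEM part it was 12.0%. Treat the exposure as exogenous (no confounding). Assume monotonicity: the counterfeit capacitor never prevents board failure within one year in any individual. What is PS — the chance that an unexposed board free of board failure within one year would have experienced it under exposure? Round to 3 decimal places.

p₁ = 0.281, p₀ = 0.12.
Under exogeneity and monotonicity, PS = (p₁ − p₀) / (1 − p₀).
PS = (0.281 − 0.12) / (1 − 0.12) = 0.161 / 0.88 ≈ 0.1830

PS ≈ 0.183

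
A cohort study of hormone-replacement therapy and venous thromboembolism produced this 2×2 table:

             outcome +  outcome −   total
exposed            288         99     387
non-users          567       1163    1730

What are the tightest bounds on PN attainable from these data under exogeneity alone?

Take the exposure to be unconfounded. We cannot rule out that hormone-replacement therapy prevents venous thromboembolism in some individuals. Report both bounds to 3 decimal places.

p₁ = P(outcome | exposed) = 288/387 = 0.74419
p₀ = P(outcome | unexposed) = 567/1730 = 0.32775
Under exogeneity alone the bounds on PN are max{0,(p₁−p₀)/p₁} ≤ PN ≤ min{1,(1−p₀)/p₁}.
  lower = (p₁ − p₀)/p₁ = 0.41644 / 0.74419 ≈ 0.5596
  upper = min{1, (1 − p₀)/p₁} = 0.67225 / 0.74419 ≈ 0.9033

0.560 ≤ PN ≤ 0.903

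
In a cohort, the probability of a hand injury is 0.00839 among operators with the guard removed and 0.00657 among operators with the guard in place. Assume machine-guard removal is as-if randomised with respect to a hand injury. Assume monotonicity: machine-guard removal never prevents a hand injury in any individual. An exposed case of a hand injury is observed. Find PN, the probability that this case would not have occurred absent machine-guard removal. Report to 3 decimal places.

Let p₁ = 0.00839, p₀ = 0.00657.
Under exogeneity and monotonicity, PN = (p₁ − p₀) / p₁.
PN = (0.00839 − 0.00657) / 0.00839 = 0.00182 / 0.00839 ≈ 0.2169

PN ≈ 0.217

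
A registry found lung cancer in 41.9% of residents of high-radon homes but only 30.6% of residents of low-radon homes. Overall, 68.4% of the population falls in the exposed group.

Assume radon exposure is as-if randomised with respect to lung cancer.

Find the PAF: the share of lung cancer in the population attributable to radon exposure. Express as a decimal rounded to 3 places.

p₁ = 0.419, p₀ = 0.306.
Overall risk P(Y=1) = π·p₁ + (1−π)·p₀ = 0.684×0.419 + 0.316×0.306 = 0.38329.
Under exogeneity, PAF = [P(Y=1) − p₀] / P(Y=1).
PAF = (0.38329 − 0.306) / 0.38329 ≈ 0.2017

PAF ≈ 0.202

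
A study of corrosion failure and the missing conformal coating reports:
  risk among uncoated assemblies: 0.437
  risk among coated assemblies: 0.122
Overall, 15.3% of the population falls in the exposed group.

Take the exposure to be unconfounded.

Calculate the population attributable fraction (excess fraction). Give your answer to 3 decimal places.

PAF ≈ 0.283

Let p₁ = 0.437, p₀ = 0.122.
Overall risk P(Y=1) = π·p₁ + (1−π)·p₀ = 0.153×0.437 + 0.847×0.122 = 0.17019.
Under exogeneity, PAF = [P(Y=1) − p₀] / P(Y=1).
PAF = (0.17019 − 0.122) / 0.17019 ≈ 0.2832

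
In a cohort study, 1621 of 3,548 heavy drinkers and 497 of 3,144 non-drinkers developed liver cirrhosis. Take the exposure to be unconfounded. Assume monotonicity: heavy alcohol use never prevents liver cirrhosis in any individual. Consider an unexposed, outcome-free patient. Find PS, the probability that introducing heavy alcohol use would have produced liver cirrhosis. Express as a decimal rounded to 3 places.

p₁ = P(outcome | exposed) = 1621/3548 = 0.45688
p₀ = P(outcome | unexposed) = 497/3144 = 0.15808
Under exogeneity and monotonicity, PS = (p₁ − p₀) / (1 − p₀).
PS = (0.45688 − 0.15808) / (1 − 0.15808) = 0.2988 / 0.84192 ≈ 0.3549

PS ≈ 0.355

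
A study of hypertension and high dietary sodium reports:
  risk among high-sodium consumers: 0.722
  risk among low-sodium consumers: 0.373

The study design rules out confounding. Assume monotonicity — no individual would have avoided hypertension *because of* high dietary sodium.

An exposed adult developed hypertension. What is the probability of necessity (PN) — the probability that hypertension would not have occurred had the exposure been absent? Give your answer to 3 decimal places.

Let p₁ = 0.722, p₀ = 0.373.
Under exogeneity and monotonicity, PN = (p₁ − p₀) / p₁.
PN = (0.722 − 0.373) / 0.722 = 0.349 / 0.722 ≈ 0.4834

PN ≈ 0.483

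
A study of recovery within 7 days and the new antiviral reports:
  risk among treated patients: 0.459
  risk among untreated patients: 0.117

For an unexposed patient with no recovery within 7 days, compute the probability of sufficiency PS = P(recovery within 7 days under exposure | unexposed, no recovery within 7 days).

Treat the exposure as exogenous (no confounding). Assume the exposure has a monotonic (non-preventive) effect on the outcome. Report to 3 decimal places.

Let p₁ = 0.459, p₀ = 0.117.
Under exogeneity and monotonicity, PS = (p₁ − p₀) / (1 − p₀).
PS = (0.459 − 0.117) / (1 − 0.117) = 0.342 / 0.883 ≈ 0.3873

PS ≈ 0.387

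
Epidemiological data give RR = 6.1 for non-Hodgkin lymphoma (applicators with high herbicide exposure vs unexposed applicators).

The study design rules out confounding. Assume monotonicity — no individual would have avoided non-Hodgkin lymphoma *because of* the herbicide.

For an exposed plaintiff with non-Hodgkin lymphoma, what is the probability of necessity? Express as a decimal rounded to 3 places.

Under exogeneity and monotonicity, PN = (RR − 1) / RR = 1 − 1/RR.
PN = (6.1 − 1) / 6.1 = 5.1 / 6.1 ≈ 0.8361

PN ≈ 0.836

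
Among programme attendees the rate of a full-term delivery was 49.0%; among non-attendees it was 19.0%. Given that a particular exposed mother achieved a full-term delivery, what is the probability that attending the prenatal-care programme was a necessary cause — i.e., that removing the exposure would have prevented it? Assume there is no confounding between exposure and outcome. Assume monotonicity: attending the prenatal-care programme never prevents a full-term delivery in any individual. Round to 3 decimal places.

PN ≈ 0.612

p₁ = 0.49, p₀ = 0.19.
Under exogeneity and monotonicity, PN = (p₁ − p₀) / p₁.
PN = (0.49 − 0.19) / 0.49 = 0.3 / 0.49 ≈ 0.6122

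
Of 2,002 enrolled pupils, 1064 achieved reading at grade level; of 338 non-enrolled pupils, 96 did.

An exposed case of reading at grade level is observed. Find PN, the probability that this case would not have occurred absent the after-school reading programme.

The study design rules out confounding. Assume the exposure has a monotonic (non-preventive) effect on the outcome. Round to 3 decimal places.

p₁ = P(outcome | exposed) = 1064/2002 = 0.53147
p₀ = P(outcome | unexposed) = 96/338 = 0.28402
Under exogeneity and monotonicity, PN = (p₁ − p₀) / p₁.
PN = (0.53147 − 0.28402) / 0.53147 = 0.24744 / 0.53147 ≈ 0.4656

PN ≈ 0.466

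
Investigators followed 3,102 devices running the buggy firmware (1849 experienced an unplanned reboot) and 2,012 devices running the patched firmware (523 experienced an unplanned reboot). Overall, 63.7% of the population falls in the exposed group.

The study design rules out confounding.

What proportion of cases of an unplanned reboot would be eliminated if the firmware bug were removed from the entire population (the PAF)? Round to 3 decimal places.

PAF ≈ 0.452

p₁ = P(outcome | exposed) = 1849/3102 = 0.59607
p₀ = P(outcome | unexposed) = 523/2012 = 0.25994
Overall risk P(Y=1) = π·p₁ + (1−π)·p₀ = 0.637×0.59607 + 0.363×0.25994 = 0.47405.
Under exogeneity, PAF = [P(Y=1) − p₀] / P(Y=1).
PAF = (0.47405 − 0.25994) / 0.47405 ≈ 0.4517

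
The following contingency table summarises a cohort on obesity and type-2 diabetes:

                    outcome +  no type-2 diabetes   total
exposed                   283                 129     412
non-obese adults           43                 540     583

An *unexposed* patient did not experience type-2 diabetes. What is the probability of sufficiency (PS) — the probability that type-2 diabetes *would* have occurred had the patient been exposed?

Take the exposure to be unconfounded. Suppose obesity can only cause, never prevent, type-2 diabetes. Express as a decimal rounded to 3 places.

p₁ = P(outcome | exposed) = 283/412 = 0.68689
p₀ = P(outcome | unexposed) = 43/583 = 0.073756
Under exogeneity and monotonicity, PS = (p₁ − p₀)/(1 − p₀).
PS = (0.68689 − 0.073756) / 0.92624 ≈ 0.6620

PS ≈ 0.662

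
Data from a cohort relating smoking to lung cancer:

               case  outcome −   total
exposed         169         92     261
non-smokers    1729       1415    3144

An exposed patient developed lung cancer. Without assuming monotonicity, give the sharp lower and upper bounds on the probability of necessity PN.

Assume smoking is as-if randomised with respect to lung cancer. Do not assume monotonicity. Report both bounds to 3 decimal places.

p₁ = P(outcome | exposed) = 169/261 = 0.64751
p₀ = P(outcome | unexposed) = 1729/3144 = 0.54994
Under exogeneity alone the bounds on PN are max{0,(p₁−p₀)/p₁} ≤ PN ≤ min{1,(1−p₀)/p₁}.
  lower = (p₁ − p₀)/p₁ = 0.097573 / 0.64751 ≈ 0.1507
  upper = min{1, (1 − p₀)/p₁} = 0.45006 / 0.64751 ≈ 0.6951

0.151 ≤ PN ≤ 0.695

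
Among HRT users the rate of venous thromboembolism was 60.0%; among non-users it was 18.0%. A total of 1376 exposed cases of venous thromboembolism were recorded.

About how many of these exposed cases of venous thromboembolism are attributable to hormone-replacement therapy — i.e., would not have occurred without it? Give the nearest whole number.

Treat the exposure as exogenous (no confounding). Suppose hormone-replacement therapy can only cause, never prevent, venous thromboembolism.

p₁ = 0.6, p₀ = 0.18.
PN = (p₁ − p₀)/p₁ = (0.6 − 0.18) / 0.6 ≈ 0.70000.
Attributable cases ≈ PN × (exposed cases) = 0.70000 × 1376 ≈ 963.20.

about 963 cases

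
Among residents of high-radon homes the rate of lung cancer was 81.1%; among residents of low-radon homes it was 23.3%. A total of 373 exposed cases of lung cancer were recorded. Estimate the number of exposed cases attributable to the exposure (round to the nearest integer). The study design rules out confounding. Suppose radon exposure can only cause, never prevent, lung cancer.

about 266 cases

p₁ = 0.811, p₀ = 0.233.
PN = (p₁ − p₀)/p₁ = (0.811 − 0.233) / 0.811 ≈ 0.71270.
Attributable cases ≈ PN × (exposed cases) = 0.71270 × 373 ≈ 265.84.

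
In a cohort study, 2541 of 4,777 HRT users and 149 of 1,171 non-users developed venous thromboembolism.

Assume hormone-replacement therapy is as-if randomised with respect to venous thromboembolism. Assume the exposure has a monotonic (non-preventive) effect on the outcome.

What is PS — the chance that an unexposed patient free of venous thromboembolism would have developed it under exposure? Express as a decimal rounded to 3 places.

PS ≈ 0.464

p₁ = P(outcome | exposed) = 2541/4777 = 0.53192
p₀ = P(outcome | unexposed) = 149/1171 = 0.12724
Under exogeneity and monotonicity, PS = (p₁ − p₀) / (1 − p₀).
PS = (0.53192 − 0.12724) / (1 − 0.12724) = 0.40468 / 0.87276 ≈ 0.4637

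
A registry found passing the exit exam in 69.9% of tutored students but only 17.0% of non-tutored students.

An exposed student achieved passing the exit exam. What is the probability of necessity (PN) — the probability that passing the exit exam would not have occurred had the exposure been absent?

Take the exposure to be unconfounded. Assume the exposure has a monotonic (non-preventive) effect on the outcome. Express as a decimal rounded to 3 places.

PN ≈ 0.757

p₁ = 0.699, p₀ = 0.17.
Under exogeneity and monotonicity, PN = (p₁ − p₀) / p₁.
PN = (0.699 − 0.17) / 0.699 = 0.529 / 0.699 ≈ 0.7568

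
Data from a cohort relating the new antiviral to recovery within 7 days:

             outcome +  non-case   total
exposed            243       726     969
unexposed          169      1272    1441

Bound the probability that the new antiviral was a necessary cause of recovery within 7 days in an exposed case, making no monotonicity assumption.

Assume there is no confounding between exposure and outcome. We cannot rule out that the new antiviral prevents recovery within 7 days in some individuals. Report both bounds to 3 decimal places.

p₁ = P(outcome | exposed) = 243/969 = 0.25077
p₀ = P(outcome | unexposed) = 169/1441 = 0.11728
Under exogeneity alone the bounds on PN are max{0,(p₁−p₀)/p₁} ≤ PN ≤ min{1,(1−p₀)/p₁}.
  lower = (p₁ − p₀)/p₁ = 0.13349 / 0.25077 ≈ 0.5323
  upper = min{1, (1 − p₀)/p₁} = 0.88272 / 0.25077 ≈ 3.5200 → capped at 1

0.532 ≤ PN ≤ 1.000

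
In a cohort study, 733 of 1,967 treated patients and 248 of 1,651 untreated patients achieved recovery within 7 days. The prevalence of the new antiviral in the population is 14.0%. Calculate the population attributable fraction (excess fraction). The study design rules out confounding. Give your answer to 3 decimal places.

p₁ = P(outcome | exposed) = 733/1967 = 0.37265
p₀ = P(outcome | unexposed) = 248/1651 = 0.15021
Overall risk P(Y=1) = π·p₁ + (1−π)·p₀ = 0.14×0.37265 + 0.86×0.15021 = 0.18135.
Under exogeneity, PAF = [P(Y=1) − p₀] / P(Y=1).
PAF = (0.18135 − 0.15021) / 0.18135 ≈ 0.1717

PAF ≈ 0.172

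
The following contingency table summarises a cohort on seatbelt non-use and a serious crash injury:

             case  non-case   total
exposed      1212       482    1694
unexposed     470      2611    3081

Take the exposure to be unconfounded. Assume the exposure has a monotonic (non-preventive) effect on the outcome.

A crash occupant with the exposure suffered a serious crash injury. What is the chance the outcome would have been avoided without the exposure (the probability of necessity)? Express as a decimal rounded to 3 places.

p₁ = P(outcome | exposed) = 1212/1694 = 0.71547
p₀ = P(outcome | unexposed) = 470/3081 = 0.15255
Under exogeneity and monotonicity, PN = (p₁ − p₀) / p₁.
PN = (0.71547 − 0.15255) / 0.71547 = 0.56292 / 0.71547 ≈ 0.7868

PN ≈ 0.787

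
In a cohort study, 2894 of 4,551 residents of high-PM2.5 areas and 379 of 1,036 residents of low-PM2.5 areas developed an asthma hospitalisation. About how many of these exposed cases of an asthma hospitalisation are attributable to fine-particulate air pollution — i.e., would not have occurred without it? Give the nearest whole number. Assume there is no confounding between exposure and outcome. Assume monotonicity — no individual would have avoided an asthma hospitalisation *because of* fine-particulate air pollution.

p₁ = P(outcome | exposed) = 2894/4551 = 0.6359
p₀ = P(outcome | unexposed) = 379/1036 = 0.36583
PN = (p₁ − p₀)/p₁ = (0.6359 − 0.36583) / 0.6359 ≈ 0.42471.
Attributable cases ≈ PN × (exposed cases) = 0.42471 × 2894 ≈ 1229.11.

about 1229 cases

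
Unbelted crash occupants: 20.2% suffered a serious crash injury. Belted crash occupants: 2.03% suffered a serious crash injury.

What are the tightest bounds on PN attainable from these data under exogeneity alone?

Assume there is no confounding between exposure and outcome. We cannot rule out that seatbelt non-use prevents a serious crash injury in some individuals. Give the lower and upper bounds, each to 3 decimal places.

0.900 ≤ PN ≤ 1.000

p₁ = 0.202, p₀ = 0.0203.
Under exogeneity alone the bounds on PN are max{0,(p₁−p₀)/p₁} ≤ PN ≤ min{1,(1−p₀)/p₁}.
  lower = (p₁ − p₀)/p₁ = 0.1817 / 0.202 ≈ 0.8995
  upper = min{1, (1 − p₀)/p₁} = 0.9797 / 0.202 ≈ 4.8500 → capped at 1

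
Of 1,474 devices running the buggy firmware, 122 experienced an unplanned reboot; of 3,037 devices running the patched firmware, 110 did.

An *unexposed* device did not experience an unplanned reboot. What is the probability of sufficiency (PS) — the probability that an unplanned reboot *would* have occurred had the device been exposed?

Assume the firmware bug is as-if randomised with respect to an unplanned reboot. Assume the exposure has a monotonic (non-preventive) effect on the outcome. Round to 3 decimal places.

PS ≈ 0.048

p₁ = P(outcome | exposed) = 122/1474 = 0.082768
p₀ = P(outcome | unexposed) = 110/3037 = 0.03622
Under exogeneity and monotonicity, PS = (p₁ − p₀) / (1 − p₀).
PS = (0.082768 − 0.03622) / (1 − 0.03622) = 0.046548 / 0.96378 ≈ 0.0483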